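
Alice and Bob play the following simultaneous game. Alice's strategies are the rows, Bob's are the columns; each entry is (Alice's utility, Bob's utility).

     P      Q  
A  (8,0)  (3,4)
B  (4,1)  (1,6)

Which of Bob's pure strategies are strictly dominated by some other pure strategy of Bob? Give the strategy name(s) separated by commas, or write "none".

P: dominated, since Q does at least as well everywhere (A: 4>0, B: 6>1).
Nothing dominates Q: P at A (4>0).

P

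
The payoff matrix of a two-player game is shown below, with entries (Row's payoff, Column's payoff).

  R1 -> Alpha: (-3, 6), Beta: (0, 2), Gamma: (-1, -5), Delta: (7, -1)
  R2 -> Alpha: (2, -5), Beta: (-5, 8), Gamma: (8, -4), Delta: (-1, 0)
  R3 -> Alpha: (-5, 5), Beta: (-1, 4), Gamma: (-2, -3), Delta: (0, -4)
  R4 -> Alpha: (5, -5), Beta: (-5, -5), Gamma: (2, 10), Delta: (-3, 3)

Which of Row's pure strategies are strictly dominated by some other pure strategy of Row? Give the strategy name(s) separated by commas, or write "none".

R3

R1 is not dominated — it holds its own against R2 at Beta (0>-5); R3 at Alpha (-3>-5); R4 at Beta (0>-5).
Nothing dominates R2: R1 at Alpha (2>-3); R3 at Alpha (2>-5); R4 at Beta (-5=-5).
R3: dominated, since R1 does at least as well everywhere (Alpha: -3>-5, Beta: 0>-1, Gamma: -1>-2, Delta: 7>0).
R4: no other strategy beats it everywhere (R1 at Alpha (5>-3); R2 at Alpha (5>2); R3 at Alpha (5>-5)).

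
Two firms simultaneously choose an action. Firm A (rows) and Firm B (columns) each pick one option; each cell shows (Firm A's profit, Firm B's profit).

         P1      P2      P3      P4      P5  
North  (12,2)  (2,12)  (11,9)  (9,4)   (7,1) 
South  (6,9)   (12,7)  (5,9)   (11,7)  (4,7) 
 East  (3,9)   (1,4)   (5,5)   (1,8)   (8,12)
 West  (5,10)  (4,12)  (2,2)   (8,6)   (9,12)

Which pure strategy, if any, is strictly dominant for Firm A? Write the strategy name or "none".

none

North fails to dominate South at P2 (2<12).
South fails to dominate North at P1 (6<12).
East fails to dominate North at P1 (3<12).
West fails to dominate North at P1 (5<12).
No single strategy dominates all the others.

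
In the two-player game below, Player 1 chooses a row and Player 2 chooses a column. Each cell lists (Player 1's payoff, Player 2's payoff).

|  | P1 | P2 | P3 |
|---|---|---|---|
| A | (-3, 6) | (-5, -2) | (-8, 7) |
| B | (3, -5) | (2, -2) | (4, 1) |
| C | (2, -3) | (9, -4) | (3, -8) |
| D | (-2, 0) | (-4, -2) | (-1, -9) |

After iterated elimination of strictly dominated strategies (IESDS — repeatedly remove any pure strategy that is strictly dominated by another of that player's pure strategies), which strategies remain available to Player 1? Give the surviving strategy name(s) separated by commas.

B, C

Row A is eliminated: B beats it against every remaining column (P1: 3>-3, P2: 2>-5, P3: 4>-8).
Player 1's strategy D is strictly dominated by B (P1: 3>-2, P2: 2>-4, P3: 4>-1) and is removed.
Among the remaining strategies, none is strictly dominated by another pure strategy of the same player, so the elimination stops.
Surviving strategies — Player 1: {B, C}; Player 2: {P1, P2, P3}.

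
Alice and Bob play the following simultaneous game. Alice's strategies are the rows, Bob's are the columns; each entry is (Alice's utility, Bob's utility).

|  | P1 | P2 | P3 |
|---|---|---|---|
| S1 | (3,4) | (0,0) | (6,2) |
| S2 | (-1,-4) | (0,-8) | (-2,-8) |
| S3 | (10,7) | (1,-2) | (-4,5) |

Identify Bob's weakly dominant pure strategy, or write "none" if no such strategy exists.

P1 vs P2: S1: 4>0, S2: -4>-8, S3: 7>-2.
P1 vs P3: S1: 4>2, S2: -4>-8, S3: 7>5.
P1 is at least as good as every other strategy against every opponent action, so it is weakly dominant.

P1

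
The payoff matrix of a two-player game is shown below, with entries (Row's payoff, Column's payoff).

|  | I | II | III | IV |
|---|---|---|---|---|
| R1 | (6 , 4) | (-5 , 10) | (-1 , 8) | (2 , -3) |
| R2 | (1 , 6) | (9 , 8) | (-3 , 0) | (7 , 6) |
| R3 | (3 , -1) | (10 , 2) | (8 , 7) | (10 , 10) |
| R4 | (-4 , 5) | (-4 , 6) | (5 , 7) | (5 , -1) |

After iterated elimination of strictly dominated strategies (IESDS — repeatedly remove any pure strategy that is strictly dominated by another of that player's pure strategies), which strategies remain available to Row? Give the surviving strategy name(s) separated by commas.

R3

For Row, R3 strictly dominates R2 on the remaining columns (I: 3>1, II: 10>9, III: 8>-3, IV: 10>7); eliminate R2.
Row's strategy R4 is strictly dominated by R3 (I: 3>-4, II: 10>-4, III: 8>5, IV: 10>5) and is removed.
Column's strategy I is strictly dominated by II (R1: 10>4, R3: 2>-1) and is removed.
Row R1 is eliminated: R3 beats it against every remaining column (II: 10>-5, III: 8>-1, IV: 10>2).
For Column, III strictly dominates II on the remaining rows (R3: 7>2); eliminate II.
For Column, IV strictly dominates III on the remaining rows (R3: 10>7); eliminate III.
Among the remaining strategies, none is strictly dominated by another pure strategy of the same player, so the elimination stops.
Surviving strategies — Row: {R3}; Column: {IV}.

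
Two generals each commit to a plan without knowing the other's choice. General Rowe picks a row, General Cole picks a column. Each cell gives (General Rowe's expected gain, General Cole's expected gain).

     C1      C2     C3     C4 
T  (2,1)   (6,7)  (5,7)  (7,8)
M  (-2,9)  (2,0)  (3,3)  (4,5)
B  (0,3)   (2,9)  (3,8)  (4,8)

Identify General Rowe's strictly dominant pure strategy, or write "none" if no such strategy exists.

T vs M: C1: 2>-2, C2: 6>2, C3: 5>3, C4: 7>4.
T vs B: C1: 2>0, C2: 6>2, C3: 5>3, C4: 7>4.
T strictly beats every other strategy against every opponent action, so it is strictly dominant.

T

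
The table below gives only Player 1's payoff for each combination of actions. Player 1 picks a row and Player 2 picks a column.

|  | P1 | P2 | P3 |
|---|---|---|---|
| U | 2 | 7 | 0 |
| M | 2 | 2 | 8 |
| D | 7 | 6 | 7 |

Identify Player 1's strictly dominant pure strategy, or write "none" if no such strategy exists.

U fails to dominate M at P1 (2=2).
M fails to dominate U at P1 (2=2).
D fails to dominate U at P2 (6<7).
No single strategy dominates all the others.

none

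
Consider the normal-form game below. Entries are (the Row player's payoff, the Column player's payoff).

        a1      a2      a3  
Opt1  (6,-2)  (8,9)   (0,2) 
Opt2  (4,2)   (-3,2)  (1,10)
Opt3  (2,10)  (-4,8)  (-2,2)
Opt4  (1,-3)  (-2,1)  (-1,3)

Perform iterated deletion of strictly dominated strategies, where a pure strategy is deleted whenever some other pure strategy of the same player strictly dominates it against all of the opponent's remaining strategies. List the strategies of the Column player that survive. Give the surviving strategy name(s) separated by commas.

a2, a3

For the Row player, Opt1 strictly dominates Opt3 on the remaining columns (a1: 6>2, a2: 8>-4, a3: 0>-2); eliminate Opt3.
Row Opt4 is eliminated: Opt1 beats it against every remaining column (a1: 6>1, a2: 8>-2, a3: 0>-1).
For the Column player, a3 strictly dominates a1 on the remaining rows (Opt1: 2>-2, Opt2: 10>2); eliminate a1.
Among the remaining strategies, none is strictly dominated by another pure strategy of the same player, so the elimination stops.
Surviving strategies — the Row player: {Opt1, Opt2}; the Column player: {a2, a3}.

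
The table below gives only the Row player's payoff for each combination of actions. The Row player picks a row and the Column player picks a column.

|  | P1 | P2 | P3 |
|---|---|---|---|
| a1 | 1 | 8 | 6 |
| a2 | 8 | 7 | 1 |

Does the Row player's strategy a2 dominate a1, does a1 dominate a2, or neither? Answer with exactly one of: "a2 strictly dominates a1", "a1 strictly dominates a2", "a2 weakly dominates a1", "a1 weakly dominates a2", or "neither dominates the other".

a2's payoffs vs a1's, by the Column player's action — P1: 8>1, P2: 7<8, P3: 1<6.
a2 does better at P1 but worse at P2, P3; neither strategy dominates the other.

neither dominates the other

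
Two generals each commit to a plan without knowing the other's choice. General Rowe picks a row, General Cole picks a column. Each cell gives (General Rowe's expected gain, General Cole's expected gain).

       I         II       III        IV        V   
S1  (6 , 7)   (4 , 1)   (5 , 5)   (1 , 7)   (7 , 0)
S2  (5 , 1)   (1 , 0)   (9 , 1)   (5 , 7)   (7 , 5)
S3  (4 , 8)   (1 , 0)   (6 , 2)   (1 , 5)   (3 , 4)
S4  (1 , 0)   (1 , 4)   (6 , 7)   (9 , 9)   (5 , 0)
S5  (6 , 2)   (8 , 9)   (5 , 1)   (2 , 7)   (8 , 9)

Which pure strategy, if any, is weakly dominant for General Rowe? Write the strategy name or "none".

S1 fails to dominate S2 at III (5<9).
S2 fails to dominate S1 at I (5<6).
S3 fails to dominate S1 at I (4<6).
S4 fails to dominate S1 at I (1<6).
S5 fails to dominate S2 at III (5<9).
No single strategy dominates all the others.

none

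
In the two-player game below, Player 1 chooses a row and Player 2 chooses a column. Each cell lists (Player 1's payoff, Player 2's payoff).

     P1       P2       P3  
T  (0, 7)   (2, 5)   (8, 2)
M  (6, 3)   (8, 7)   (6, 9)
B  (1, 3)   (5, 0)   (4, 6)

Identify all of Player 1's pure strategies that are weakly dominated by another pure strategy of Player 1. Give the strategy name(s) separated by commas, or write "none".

B

Nothing dominates T: M at P3 (8>6); B at P3 (8>4).
M: no other strategy beats it everywhere (T at P1 (6>0); B at P1 (6>1)).
B: dominated, since M does at least as well everywhere (P1: 6>1, P2: 8>5, P3: 6>4).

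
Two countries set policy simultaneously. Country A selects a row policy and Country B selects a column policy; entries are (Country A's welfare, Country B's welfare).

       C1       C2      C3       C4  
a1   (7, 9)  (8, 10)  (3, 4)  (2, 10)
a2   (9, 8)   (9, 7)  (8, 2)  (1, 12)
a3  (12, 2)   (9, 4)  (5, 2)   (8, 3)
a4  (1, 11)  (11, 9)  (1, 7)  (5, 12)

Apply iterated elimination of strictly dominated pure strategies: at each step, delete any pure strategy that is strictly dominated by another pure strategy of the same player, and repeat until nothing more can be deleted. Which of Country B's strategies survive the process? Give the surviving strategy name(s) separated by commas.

C2, C4

Row a1 is eliminated: a3 beats it against every remaining column (C1: 12>7, C2: 9>8, C3: 5>3, C4: 8>2).
Column C1 is eliminated: C4 beats it against every remaining row (a2: 12>8, a3: 3>2, a4: 12>11).
Country B's strategy C3 is strictly dominated by C2 (a2: 7>2, a3: 4>2, a4: 9>7) and is removed.
For Country A, a4 strictly dominates a2 on the remaining columns (C2: 11>9, C4: 5>1); eliminate a2.
Among the remaining strategies, none is strictly dominated by another pure strategy of the same player, so the elimination stops.
Surviving strategies — Country A: {a3, a4}; Country B: {C2, C4}.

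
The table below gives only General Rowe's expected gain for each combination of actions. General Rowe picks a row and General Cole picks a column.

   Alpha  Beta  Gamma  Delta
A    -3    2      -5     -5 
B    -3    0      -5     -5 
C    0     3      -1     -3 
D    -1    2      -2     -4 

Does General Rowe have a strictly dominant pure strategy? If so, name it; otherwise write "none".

C

C vs A: Alpha: 0>-3, Beta: 3>2, Gamma: -1>-5, Delta: -3>-5.
C vs B: Alpha: 0>-3, Beta: 3>0, Gamma: -1>-5, Delta: -3>-5.
C vs D: Alpha: 0>-1, Beta: 3>2, Gamma: -1>-2, Delta: -3>-4.
C strictly beats every other strategy against every opponent action, so it is strictly dominant.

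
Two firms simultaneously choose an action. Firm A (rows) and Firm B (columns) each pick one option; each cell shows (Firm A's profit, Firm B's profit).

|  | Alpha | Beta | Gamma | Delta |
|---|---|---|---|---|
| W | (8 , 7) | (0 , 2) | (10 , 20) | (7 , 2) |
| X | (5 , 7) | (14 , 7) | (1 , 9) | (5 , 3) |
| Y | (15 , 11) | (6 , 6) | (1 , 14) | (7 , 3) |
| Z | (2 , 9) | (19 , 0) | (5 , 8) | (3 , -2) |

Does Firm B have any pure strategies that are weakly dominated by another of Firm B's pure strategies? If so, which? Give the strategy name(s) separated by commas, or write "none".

Nothing dominates Alpha: Beta at W (7>2); Gamma at Z (9>8); Delta at W (7>2).
Alpha weakly dominates Beta — W: 7>2, X: 7=7, Y: 11>6, Z: 9>0.
Gamma: no other strategy beats it everywhere (Alpha at W (20>7); Beta at W (20>2); Delta at W (20>2)).
Delta: dominated, since Alpha does at least as well everywhere (W: 7>2, X: 7>3, Y: 11>3, Z: 9>-2).

Beta, Delta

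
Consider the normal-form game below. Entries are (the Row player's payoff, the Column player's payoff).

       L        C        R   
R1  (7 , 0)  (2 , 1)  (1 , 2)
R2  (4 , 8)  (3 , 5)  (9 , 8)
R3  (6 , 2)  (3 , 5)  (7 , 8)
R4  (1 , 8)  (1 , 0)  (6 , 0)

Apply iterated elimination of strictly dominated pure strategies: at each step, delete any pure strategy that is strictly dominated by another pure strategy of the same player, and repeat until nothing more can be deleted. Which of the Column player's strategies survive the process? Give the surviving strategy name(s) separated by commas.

L, R

The Row player's strategy R4 is strictly dominated by R2 (L: 4>1, C: 3>1, R: 9>6) and is removed.
Column C is eliminated: R beats it against every remaining row (R1: 2>1, R2: 8>5, R3: 8>5).
Among the remaining strategies, none is strictly dominated by another pure strategy of the same player, so the elimination stops.
Surviving strategies — the Row player: {R1, R2, R3}; the Column player: {L, R}.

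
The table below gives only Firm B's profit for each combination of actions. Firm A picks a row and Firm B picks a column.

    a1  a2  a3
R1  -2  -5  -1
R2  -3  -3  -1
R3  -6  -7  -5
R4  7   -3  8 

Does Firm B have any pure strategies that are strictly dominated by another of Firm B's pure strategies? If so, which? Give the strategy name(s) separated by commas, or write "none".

a1: dominated, since a3 does at least as well everywhere (R1: -1>-2, R2: -1>-3, R3: -5>-6, R4: 8>7).
a2 is strictly dominated by a3 (R1: -1>-5, R2: -1>-3, R3: -5>-7, R4: 8>-3).
a3 is not dominated — it holds its own against a1 at R1 (-1>-2); a2 at R1 (-1>-5).

a1, a2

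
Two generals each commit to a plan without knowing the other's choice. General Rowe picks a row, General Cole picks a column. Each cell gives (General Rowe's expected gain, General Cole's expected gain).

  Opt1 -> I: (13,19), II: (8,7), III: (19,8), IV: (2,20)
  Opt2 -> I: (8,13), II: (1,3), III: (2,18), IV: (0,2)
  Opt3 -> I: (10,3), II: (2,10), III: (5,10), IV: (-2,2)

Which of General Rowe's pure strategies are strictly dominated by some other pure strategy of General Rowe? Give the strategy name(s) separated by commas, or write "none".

Opt1: no other strategy beats it everywhere (Opt2 at I (13>8); Opt3 at I (13>10)).
Opt1 strictly dominates Opt2 — I: 13>8, II: 8>1, III: 19>2, IV: 2>0.
Opt3 is strictly dominated by Opt1 (I: 13>10, II: 8>2, III: 19>5, IV: 2>-2).

Opt2, Opt3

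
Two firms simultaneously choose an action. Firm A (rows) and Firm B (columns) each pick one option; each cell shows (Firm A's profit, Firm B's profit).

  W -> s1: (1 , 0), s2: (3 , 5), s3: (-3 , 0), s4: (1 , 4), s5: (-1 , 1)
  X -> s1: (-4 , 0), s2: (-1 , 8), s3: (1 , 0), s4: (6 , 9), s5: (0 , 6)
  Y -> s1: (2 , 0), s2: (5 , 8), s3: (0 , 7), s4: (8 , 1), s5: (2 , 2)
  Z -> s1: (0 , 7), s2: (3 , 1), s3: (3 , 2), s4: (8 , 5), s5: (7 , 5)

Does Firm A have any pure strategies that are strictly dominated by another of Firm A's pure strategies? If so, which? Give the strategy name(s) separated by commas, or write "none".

W, X

W is strictly dominated by Y (s1: 2>1, s2: 5>3, s3: 0>-3, s4: 8>1, s5: 2>-1).
X: dominated, since Z does at least as well everywhere (s1: 0>-4, s2: 3>-1, s3: 3>1, s4: 8>6, s5: 7>0).
Nothing dominates Y: W at s1 (2>1); X at s1 (2>-4); Z at s1 (2>0).
Z: no other strategy beats it everywhere (W at s2 (3=3); X at s1 (0>-4); Y at s3 (3>0)).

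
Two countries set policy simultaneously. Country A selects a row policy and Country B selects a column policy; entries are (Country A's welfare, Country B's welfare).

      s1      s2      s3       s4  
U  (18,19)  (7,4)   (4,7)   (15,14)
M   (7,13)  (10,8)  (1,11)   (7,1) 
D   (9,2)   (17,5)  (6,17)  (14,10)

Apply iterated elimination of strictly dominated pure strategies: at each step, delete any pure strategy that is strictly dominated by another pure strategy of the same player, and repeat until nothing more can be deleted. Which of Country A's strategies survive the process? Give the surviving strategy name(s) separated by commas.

For Country A, D strictly dominates M on the remaining columns (s1: 9>7, s2: 17>10, s3: 6>1, s4: 14>7); eliminate M.
For Country B, s3 strictly dominates s2 on the remaining rows (U: 7>4, D: 17>5); eliminate s2.
Among the remaining strategies, none is strictly dominated by another pure strategy of the same player, so the elimination stops.
Surviving strategies — Country A: {U, D}; Country B: {s1, s3, s4}.

U, D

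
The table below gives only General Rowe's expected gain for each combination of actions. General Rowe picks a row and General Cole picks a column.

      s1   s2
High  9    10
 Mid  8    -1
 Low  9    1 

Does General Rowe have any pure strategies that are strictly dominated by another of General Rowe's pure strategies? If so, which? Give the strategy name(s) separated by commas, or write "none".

Mid

High: no other strategy beats it everywhere (Mid at s1 (9>8); Low at s1 (9=9)).
High strictly dominates Mid — s1: 9>8, s2: 10>-1.
Low: no other strategy beats it everywhere (High at s1 (9=9); Mid at s1 (9>8)).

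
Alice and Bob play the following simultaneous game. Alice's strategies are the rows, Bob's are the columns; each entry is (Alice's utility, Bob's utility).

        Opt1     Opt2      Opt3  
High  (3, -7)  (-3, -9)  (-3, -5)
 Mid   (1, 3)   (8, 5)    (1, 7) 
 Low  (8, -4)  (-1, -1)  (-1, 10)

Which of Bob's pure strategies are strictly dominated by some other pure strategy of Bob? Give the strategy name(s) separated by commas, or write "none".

Opt1, Opt2

Opt1: dominated, since Opt3 does at least as well everywhere (High: -5>-7, Mid: 7>3, Low: 10>-4).
Opt2: dominated, since Opt3 does at least as well everywhere (High: -5>-9, Mid: 7>5, Low: 10>-1).
Opt3: no other strategy beats it everywhere (Opt1 at High (-5>-7); Opt2 at High (-5>-9)).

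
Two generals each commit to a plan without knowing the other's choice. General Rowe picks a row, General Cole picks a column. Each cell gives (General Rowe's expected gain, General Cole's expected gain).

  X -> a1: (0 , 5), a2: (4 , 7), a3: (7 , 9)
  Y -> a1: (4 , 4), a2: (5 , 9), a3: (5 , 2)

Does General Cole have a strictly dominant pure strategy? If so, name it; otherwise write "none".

a1 fails to dominate a2 at X (5<7).
a2 fails to dominate a3 at X (7<9).
a3 fails to dominate a1 at Y (2<4).
No single strategy dominates all the others.

none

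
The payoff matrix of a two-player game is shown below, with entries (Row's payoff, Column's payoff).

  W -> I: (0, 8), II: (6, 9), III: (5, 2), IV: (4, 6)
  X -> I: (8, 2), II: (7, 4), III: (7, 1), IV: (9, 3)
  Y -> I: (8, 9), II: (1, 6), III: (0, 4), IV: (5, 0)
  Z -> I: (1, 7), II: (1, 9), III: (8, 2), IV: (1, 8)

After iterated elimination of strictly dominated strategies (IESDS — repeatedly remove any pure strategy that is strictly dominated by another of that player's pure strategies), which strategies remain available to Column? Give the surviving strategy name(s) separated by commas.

I, II

For Row, X strictly dominates W on the remaining columns (I: 8>0, II: 7>6, III: 7>5, IV: 9>4); eliminate W.
Column's strategy III is strictly dominated by I (X: 2>1, Y: 9>4, Z: 7>2) and is removed.
For Row, X strictly dominates Z on the remaining columns (I: 8>1, II: 7>1, IV: 9>1); eliminate Z.
Column IV is eliminated: II beats it against every remaining row (X: 4>3, Y: 6>0).
Among the remaining strategies, none is strictly dominated by another pure strategy of the same player, so the elimination stops.
Surviving strategies — Row: {X, Y}; Column: {I, II}.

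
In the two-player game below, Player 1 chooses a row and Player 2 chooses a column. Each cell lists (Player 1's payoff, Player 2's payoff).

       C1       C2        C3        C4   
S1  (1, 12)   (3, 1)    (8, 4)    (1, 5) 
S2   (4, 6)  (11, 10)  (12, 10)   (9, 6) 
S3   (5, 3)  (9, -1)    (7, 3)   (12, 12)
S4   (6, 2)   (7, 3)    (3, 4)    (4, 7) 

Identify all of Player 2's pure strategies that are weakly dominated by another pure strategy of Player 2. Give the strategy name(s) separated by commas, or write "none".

C2

C1 is not dominated — it holds its own against C2 at S1 (12>1); C3 at S1 (12>4); C4 at S1 (12>5).
C2: dominated, since C3 does at least as well everywhere (S1: 4>1, S2: 10=10, S3: 3>-1, S4: 4>3).
Nothing dominates C3: C1 at S2 (10>6); C2 at S1 (4>1); C4 at S2 (10>6).
C4: no other strategy beats it everywhere (C1 at S3 (12>3); C2 at S1 (5>1); C3 at S1 (5>4)).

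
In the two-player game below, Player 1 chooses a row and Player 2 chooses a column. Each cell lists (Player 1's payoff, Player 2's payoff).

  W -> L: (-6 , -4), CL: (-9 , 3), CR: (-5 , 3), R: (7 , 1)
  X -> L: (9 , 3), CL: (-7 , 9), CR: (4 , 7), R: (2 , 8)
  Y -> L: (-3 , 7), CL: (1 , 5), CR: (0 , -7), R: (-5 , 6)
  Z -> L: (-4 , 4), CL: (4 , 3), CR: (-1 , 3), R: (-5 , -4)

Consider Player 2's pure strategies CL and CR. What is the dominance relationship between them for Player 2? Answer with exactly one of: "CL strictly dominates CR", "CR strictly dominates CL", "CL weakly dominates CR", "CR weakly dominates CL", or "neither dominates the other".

Compare CL to CR across each opponent action: W: 3=3, X: 9>7, Y: 5>-7, Z: 3=3.
CL is at least as good everywhere and strictly better somewhere (tied only at W, Z), so CL weakly but not strictly dominates CR.

CL weakly dominates CR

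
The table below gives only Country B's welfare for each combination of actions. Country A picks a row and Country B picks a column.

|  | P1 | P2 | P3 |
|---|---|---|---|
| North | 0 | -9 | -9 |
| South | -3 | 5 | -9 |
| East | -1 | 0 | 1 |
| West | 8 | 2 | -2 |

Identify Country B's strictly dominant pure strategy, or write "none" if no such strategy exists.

P1 fails to dominate P2 at South (-3<5).
P2 fails to dominate P1 at North (-9<0).
P3 fails to dominate P1 at North (-9<0).
No single strategy dominates all the others.

none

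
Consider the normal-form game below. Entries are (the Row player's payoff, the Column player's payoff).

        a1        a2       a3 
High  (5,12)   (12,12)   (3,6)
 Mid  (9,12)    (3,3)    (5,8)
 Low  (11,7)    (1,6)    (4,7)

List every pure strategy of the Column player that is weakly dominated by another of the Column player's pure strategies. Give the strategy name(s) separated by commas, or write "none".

a1: no other strategy beats it everywhere (a2 at Mid (12>3); a3 at High (12>6)).
a1 weakly dominates a2 — High: 12=12, Mid: 12>3, Low: 7>6.
a3: dominated, since a1 does at least as well everywhere (High: 12>6, Mid: 12>8, Low: 7=7).

a2, a3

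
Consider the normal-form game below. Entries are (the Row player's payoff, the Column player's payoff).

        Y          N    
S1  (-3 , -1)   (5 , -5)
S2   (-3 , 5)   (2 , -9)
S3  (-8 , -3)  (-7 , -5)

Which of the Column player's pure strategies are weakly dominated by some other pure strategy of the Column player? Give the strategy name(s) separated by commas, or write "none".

Y: no other strategy beats it everywhere (N at S1 (-1>-5)).
N: dominated, since Y does at least as well everywhere (S1: -1>-5, S2: 5>-9, S3: -3>-5).

N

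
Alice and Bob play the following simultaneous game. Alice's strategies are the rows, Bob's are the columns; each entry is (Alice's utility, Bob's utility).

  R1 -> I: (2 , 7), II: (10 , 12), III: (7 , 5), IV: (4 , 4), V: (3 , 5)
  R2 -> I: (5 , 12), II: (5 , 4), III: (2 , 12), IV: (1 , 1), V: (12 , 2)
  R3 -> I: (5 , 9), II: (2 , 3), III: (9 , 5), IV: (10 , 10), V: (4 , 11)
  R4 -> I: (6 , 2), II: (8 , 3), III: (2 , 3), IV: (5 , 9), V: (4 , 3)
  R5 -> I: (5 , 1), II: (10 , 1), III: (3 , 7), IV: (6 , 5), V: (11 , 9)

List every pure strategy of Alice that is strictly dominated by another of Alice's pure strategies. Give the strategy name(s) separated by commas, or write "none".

none

R1: no other strategy beats it everywhere (R2 at II (10>5); R3 at II (10>2); R4 at II (10>8); R5 at II (10=10)).
Nothing dominates R2: R1 at I (5>2); R3 at I (5=5); R4 at III (2=2); R5 at I (5=5).
R3: no other strategy beats it everywhere (R1 at I (5>2); R2 at I (5=5); R4 at III (9>2); R5 at I (5=5)).
R4: no other strategy beats it everywhere (R1 at I (6>2); R2 at I (6>5); R3 at I (6>5); R5 at I (6>5)).
R5: no other strategy beats it everywhere (R1 at I (5>2); R2 at I (5=5); R3 at I (5=5); R4 at II (10>8)).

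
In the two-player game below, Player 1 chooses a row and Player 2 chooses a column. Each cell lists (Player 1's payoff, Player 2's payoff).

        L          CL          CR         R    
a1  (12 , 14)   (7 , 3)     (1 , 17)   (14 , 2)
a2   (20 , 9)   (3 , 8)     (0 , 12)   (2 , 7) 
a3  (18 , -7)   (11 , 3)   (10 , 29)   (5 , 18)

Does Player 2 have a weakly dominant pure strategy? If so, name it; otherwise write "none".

CR

CR vs L: a1: 17>14, a2: 12>9, a3: 29>-7.
CR vs CL: a1: 17>3, a2: 12>8, a3: 29>3.
CR vs R: a1: 17>2, a2: 12>7, a3: 29>18.
CR is at least as good as every other strategy against every opponent action, so it is weakly dominant.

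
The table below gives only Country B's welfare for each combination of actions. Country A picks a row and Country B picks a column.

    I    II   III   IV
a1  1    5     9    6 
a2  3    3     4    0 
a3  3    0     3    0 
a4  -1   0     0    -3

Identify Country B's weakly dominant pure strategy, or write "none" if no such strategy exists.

III

III vs I: a1: 9>1, a2: 4>3, a3: 3=3, a4: 0>-1.
III vs II: a1: 9>5, a2: 4>3, a3: 3>0, a4: 0=0.
III vs IV: a1: 9>6, a2: 4>0, a3: 3>0, a4: 0>-3.
III is at least as good as every other strategy against every opponent action, so it is weakly dominant.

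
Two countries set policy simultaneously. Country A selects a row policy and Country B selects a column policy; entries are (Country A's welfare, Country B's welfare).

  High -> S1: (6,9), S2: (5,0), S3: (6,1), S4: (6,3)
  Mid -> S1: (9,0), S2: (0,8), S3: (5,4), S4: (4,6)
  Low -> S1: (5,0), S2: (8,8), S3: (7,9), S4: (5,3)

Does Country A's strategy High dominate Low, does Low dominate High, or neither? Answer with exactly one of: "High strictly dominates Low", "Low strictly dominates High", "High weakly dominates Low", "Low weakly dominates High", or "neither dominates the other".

neither dominates the other

Compare High to Low across each choice by Country B: S1: 6>5, S2: 5<8, S3: 6<7, S4: 6>5.
High does better at S1, S4 but worse at S2, S3; neither strategy dominates the other.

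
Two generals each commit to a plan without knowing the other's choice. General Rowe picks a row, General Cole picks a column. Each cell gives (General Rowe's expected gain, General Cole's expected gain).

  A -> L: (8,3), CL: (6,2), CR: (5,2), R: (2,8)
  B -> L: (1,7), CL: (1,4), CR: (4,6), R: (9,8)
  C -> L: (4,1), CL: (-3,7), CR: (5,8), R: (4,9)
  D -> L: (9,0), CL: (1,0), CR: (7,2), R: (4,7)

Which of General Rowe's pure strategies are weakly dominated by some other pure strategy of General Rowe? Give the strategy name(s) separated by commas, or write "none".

C

Nothing dominates A: B at L (8>1); C at L (8>4); D at CL (6>1).
B: no other strategy beats it everywhere (A at R (9>2); C at CL (1>-3); D at R (9>4)).
C is weakly dominated by D (L: 9>4, CL: 1>-3, CR: 7>5, R: 4=4).
Nothing dominates D: A at L (9>8); B at L (9>1); C at L (9>4).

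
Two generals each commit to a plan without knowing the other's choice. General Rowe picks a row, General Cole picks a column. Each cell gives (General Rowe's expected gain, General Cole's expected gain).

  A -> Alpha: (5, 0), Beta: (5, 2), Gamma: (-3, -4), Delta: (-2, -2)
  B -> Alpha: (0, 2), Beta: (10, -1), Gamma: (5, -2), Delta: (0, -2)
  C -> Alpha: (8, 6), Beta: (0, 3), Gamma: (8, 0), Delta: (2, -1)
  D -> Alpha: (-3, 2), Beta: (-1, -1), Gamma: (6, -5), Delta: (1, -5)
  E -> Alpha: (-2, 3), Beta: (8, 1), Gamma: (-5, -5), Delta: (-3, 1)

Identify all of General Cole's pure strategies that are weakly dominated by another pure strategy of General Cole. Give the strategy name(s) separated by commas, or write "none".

Nothing dominates Alpha: Beta at B (2>-1); Gamma at A (0>-4); Delta at A (0>-2).
Nothing dominates Beta: Alpha at A (2>0); Gamma at A (2>-4); Delta at A (2>-2).
Alpha weakly dominates Gamma — A: 0>-4, B: 2>-2, C: 6>0, D: 2>-5, E: 3>-5.
Delta is weakly dominated by Alpha (A: 0>-2, B: 2>-2, C: 6>-1, D: 2>-5, E: 3>1).

Gamma, Delta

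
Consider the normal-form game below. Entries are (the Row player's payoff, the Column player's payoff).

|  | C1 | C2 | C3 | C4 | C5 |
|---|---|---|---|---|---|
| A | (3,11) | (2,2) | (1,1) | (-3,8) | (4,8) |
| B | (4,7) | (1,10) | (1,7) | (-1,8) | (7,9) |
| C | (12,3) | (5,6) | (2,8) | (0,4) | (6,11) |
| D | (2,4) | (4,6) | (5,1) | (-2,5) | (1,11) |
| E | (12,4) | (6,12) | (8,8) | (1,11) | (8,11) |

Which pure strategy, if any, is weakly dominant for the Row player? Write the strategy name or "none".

E vs A: C1: 12>3, C2: 6>2, C3: 8>1, C4: 1>-3, C5: 8>4.
E vs B: C1: 12>4, C2: 6>1, C3: 8>1, C4: 1>-1, C5: 8>7.
E vs C: C1: 12=12, C2: 6>5, C3: 8>2, C4: 1>0, C5: 8>6.
E vs D: C1: 12>2, C2: 6>4, C3: 8>5, C4: 1>-2, C5: 8>1.
E is at least as good as every other strategy against every opponent action, so it is weakly dominant.

E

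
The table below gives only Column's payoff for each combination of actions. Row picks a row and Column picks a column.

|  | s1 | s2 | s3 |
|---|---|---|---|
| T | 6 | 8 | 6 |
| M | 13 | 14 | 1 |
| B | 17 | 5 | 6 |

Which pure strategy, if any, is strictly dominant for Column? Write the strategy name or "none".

s1 fails to dominate s2 at T (6<8).
s2 fails to dominate s1 at B (5<17).
s3 fails to dominate s1 at T (6=6).
No single strategy dominates all the others.

none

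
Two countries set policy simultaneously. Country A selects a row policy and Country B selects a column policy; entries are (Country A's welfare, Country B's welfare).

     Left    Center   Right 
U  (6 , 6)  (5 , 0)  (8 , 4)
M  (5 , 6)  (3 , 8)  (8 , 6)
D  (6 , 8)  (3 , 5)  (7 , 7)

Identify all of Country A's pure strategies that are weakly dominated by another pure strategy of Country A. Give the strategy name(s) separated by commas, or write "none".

M, D

Nothing dominates U: M at Left (6>5); D at Center (5>3).
M is weakly dominated by U (Left: 6>5, Center: 5>3, Right: 8=8).
D: dominated, since U does at least as well everywhere (Left: 6=6, Center: 5>3, Right: 8>7).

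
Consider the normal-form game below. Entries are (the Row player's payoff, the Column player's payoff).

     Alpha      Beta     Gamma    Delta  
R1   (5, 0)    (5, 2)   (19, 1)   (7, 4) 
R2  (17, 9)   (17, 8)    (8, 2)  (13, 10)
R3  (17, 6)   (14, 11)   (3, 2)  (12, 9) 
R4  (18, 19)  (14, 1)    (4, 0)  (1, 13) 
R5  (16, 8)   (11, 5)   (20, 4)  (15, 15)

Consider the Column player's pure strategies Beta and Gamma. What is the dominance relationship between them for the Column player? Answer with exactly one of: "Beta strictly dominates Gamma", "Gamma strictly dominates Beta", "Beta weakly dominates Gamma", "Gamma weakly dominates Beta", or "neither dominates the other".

Beta strictly dominates Gamma

Beta's payoffs vs Gamma's, by the Row player's action — R1: 2>1, R2: 8>2, R3: 11>2, R4: 1>0, R5: 5>4.
Every comparison favours Beta, so Beta strictly dominates Gamma.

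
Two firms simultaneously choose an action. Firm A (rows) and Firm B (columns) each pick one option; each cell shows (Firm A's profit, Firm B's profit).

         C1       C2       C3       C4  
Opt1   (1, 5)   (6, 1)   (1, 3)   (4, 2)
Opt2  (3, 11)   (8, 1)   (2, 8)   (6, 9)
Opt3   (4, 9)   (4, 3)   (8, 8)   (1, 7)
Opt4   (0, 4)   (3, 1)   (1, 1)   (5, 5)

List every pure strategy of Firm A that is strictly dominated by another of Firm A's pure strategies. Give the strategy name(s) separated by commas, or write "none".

Opt1, Opt4

Opt2 strictly dominates Opt1 — C1: 3>1, C2: 8>6, C3: 2>1, C4: 6>4.
Nothing dominates Opt2: Opt1 at C1 (3>1); Opt3 at C2 (8>4); Opt4 at C1 (3>0).
Nothing dominates Opt3: Opt1 at C1 (4>1); Opt2 at C1 (4>3); Opt4 at C1 (4>0).
Opt4 is strictly dominated by Opt2 (C1: 3>0, C2: 8>3, C3: 2>1, C4: 6>5).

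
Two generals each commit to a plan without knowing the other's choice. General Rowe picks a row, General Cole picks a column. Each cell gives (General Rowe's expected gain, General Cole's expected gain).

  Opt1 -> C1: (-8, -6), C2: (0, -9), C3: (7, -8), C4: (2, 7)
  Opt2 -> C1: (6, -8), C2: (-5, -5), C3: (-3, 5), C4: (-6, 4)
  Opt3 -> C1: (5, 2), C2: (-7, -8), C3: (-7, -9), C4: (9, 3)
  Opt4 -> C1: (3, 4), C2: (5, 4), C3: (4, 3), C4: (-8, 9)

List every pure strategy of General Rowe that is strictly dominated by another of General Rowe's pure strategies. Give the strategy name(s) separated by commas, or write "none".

Opt1 is not dominated — it holds its own against Opt2 at C2 (0>-5); Opt3 at C2 (0>-7); Opt4 at C3 (7>4).
Opt2 is not dominated — it holds its own against Opt1 at C1 (6>-8); Opt3 at C1 (6>5); Opt4 at C1 (6>3).
Nothing dominates Opt3: Opt1 at C1 (5>-8); Opt2 at C4 (9>-6); Opt4 at C1 (5>3).
Opt4: no other strategy beats it everywhere (Opt1 at C1 (3>-8); Opt2 at C2 (5>-5); Opt3 at C2 (5>-7)).

none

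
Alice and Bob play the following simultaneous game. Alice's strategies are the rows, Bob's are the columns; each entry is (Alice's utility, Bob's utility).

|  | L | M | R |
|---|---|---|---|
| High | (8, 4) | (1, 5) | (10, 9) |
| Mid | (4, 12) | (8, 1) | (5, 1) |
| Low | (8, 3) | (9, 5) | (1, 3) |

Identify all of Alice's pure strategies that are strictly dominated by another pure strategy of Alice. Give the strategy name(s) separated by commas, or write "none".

Nothing dominates High: Mid at L (8>4); Low at L (8=8).
Mid: no other strategy beats it everywhere (High at M (8>1); Low at R (5>1)).
Low: no other strategy beats it everywhere (High at L (8=8); Mid at L (8>4)).

none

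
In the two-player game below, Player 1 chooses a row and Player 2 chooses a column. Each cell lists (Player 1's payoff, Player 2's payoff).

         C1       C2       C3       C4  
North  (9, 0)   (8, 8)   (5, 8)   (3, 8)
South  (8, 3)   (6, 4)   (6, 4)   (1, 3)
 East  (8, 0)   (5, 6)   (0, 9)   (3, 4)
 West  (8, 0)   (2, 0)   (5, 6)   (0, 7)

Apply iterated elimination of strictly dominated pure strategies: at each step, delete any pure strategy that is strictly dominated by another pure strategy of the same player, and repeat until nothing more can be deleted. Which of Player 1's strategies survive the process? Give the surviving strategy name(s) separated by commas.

Column C1 is eliminated: C3 beats it against every remaining row (North: 8>0, South: 4>3, East: 9>0, West: 6>0).
Player 1's strategy West is strictly dominated by South (C2: 6>2, C3: 6>5, C4: 1>0) and is removed.
Among the remaining strategies, none is strictly dominated by another pure strategy of the same player, so the elimination stops.
Surviving strategies — Player 1: {North, South, East}; Player 2: {C2, C3, C4}.

North, South, East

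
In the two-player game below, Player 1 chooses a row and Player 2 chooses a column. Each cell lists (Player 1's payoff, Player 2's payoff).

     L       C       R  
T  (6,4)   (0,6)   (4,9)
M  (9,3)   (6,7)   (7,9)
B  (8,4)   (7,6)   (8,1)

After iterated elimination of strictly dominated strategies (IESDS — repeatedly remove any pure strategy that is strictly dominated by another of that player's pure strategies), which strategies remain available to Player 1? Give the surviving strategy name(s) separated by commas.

B

Player 1's strategy T is strictly dominated by M (L: 9>6, C: 6>0, R: 7>4) and is removed.
Player 2's strategy L is strictly dominated by C (M: 7>3, B: 6>4) and is removed.
Player 1's strategy M is strictly dominated by B (C: 7>6, R: 8>7) and is removed.
Column R is eliminated: C beats it against every remaining row (B: 6>1).
Among the remaining strategies, none is strictly dominated by another pure strategy of the same player, so the elimination stops.
Surviving strategies — Player 1: {B}; Player 2: {C}.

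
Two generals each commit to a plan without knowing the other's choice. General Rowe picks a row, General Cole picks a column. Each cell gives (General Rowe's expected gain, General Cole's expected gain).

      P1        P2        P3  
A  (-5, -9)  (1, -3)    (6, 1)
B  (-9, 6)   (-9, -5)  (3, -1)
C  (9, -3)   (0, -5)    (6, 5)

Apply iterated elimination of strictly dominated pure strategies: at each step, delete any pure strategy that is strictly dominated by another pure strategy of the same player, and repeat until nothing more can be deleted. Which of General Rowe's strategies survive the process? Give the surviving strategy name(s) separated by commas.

A, C

For General Rowe, A strictly dominates B on the remaining columns (P1: -5>-9, P2: 1>-9, P3: 6>3); eliminate B.
General Cole's strategy P1 is strictly dominated by P3 (A: 1>-9, C: 5>-3) and is removed.
General Cole's strategy P2 is strictly dominated by P3 (A: 1>-3, C: 5>-5) and is removed.
Among the remaining strategies, none is strictly dominated by another pure strategy of the same player, so the elimination stops.
Surviving strategies — General Rowe: {A, C}; General Cole: {P3}.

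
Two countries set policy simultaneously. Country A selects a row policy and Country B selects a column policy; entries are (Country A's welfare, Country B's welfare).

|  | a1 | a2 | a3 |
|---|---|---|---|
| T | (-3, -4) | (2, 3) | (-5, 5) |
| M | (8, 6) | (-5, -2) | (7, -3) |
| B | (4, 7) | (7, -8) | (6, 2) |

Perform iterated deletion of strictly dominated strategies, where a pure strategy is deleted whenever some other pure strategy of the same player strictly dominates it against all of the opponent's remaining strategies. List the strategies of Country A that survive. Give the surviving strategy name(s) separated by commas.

Country A's strategy T is strictly dominated by B (a1: 4>-3, a2: 7>2, a3: 6>-5) and is removed.
Column a2 is eliminated: a1 beats it against every remaining row (M: 6>-2, B: 7>-8).
Country A's strategy B is strictly dominated by M (a1: 8>4, a3: 7>6) and is removed.
For Country B, a1 strictly dominates a3 on the remaining rows (M: 6>-3); eliminate a3.
Among the remaining strategies, none is strictly dominated by another pure strategy of the same player, so the elimination stops.
Surviving strategies — Country A: {M}; Country B: {a1}.

M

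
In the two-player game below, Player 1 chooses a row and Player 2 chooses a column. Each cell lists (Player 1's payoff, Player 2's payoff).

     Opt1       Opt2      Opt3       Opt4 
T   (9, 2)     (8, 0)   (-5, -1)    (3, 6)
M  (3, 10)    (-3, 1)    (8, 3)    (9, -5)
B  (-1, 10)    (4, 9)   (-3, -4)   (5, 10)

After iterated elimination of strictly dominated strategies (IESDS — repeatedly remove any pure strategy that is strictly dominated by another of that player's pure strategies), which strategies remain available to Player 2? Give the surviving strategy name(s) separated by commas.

Column Opt2 is eliminated: Opt1 beats it against every remaining row (T: 2>0, M: 10>1, B: 10>9).
Player 1's strategy B is strictly dominated by M (Opt1: 3>-1, Opt3: 8>-3, Opt4: 9>5) and is removed.
For Player 2, Opt1 strictly dominates Opt3 on the remaining rows (T: 2>-1, M: 10>3); eliminate Opt3.
Among the remaining strategies, none is strictly dominated by another pure strategy of the same player, so the elimination stops.
Surviving strategies — Player 1: {T, M}; Player 2: {Opt1, Opt4}.

Opt1, Opt4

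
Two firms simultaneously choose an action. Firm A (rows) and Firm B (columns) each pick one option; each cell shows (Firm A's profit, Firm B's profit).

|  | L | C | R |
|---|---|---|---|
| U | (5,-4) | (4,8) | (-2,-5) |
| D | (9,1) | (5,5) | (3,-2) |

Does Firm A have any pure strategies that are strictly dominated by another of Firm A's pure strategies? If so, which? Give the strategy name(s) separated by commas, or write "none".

U is strictly dominated by D (L: 9>5, C: 5>4, R: 3>-2).
Nothing dominates D: U at L (9>5).

U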